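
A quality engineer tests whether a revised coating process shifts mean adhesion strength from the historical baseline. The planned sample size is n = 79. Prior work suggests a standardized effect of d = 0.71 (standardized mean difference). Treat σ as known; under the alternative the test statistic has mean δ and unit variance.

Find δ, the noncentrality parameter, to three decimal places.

δ ≈ 6.311

δ = d·√n = 0.71 × √79 = 6.3106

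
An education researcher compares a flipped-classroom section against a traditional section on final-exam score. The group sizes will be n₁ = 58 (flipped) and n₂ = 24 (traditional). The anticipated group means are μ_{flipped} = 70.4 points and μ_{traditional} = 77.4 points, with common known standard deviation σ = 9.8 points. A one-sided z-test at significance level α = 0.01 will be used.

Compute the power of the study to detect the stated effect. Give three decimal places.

Power ≈ 0.731

Standardized effect: d = |μ_{flipped} − μ_{traditional}| / σ = |70.4 − 77.4| / 9.8 = 0.7143
Noncentrality parameter: δ = d / √(1/n₁ + 1/n₂) = 0.7143 / √(1/58 + 1/24) = 2.9430
Critical value for a one-sided test at α = 0.01: z_α = 2.326.
Power = P(Z > 2.326 − δ) = Φ(0.617) = 0.7313.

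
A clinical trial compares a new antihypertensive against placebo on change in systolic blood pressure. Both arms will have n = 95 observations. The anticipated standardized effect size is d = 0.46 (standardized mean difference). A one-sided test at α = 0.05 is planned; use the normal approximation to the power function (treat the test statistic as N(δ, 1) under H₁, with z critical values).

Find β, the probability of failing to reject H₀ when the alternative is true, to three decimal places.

Noncentrality parameter: δ = d·√(n/2) = 0.46 × √(95/2) = 3.1703
Critical value for a one-sided test at α = 0.05: z_α = 1.645.
Power = Φ(δ − 1.645) = Φ(1.525) = 0.9364.
Type II error: β = 1 − power = 1 − 0.9364 = 0.0636.

β ≈ 0.064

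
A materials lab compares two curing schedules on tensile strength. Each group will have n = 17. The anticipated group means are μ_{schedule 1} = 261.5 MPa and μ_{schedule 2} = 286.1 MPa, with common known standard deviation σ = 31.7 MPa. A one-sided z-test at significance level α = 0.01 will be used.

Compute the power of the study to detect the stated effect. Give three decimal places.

Power ≈ 0.475

Standardized effect: d = |μ_{schedule 1} − μ_{schedule 2}| / σ = |261.5 − 286.1| / 31.7 = 0.7760
Noncentrality parameter: δ = d·√(n/2) = 0.7760 × √(17/2) = 2.2625
One-sided α = 0.01 → critical value z_{0.01} = 2.326.
Power = P(Z > 2.326 − δ) = Φ(-0.064) = 0.4745.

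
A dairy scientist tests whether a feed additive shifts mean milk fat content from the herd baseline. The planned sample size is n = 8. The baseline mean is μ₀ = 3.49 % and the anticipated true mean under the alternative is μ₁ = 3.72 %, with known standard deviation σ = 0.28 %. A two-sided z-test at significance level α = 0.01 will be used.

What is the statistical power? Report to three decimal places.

Power ≈ 0.400

Standardized effect: d = |μ₁ − μ₀| / σ = |3.72 − 3.49| / 0.28 = 0.8214
Noncentrality parameter: δ = d·√n = 0.8214 × √8 = 2.3234
Two-sided α = 0.01 → critical value z_{0.005} = 2.576.
Power = Φ(δ − 2.576) + Φ(−δ − 2.576) = Φ(-0.252) + Φ(-4.899) = 0.4003 + 0.0000 = 0.4003.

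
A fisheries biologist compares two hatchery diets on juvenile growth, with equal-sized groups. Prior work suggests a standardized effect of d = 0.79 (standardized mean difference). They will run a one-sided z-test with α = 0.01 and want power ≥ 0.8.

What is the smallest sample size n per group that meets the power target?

n = 33 per group

For power 0.8 need Φ(δ − z_{0.01}) = 0.8, so δ = z_{0.01} + z_{0.20} = 2.326 + 0.842 = 3.168.
δ = d·√(n/2) ⇒ n = 2(δ/d)² = 2 × (3.168 / 0.79)² = 32.16.
Rounding up, n = 33 per group.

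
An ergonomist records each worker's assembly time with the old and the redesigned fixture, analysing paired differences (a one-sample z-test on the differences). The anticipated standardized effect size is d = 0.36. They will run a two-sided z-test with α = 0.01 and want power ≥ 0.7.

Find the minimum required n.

For power 0.7 need Φ(δ − z_{0.005}) = 0.7, so δ = z_{0.005} + z_{0.30} = 2.576 + 0.524 = 3.100.
(For δ > 0 the lower-tail rejection region contributes negligibly to power, so the one-term inversion is standard.)
δ = d·√n ⇒ n = (δ/d)² = (3.100 / 0.36)² = 74.16.
Round up to the next whole unit.

n = 75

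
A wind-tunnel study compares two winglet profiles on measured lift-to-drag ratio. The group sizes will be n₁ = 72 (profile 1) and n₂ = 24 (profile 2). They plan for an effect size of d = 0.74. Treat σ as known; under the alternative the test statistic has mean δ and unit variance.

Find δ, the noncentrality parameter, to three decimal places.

δ ≈ 3.140

The noncentrality parameter scales effect size by the design's sample-size factor: δ = d / √(1/n₁ + 1/n₂) = 0.74 / √(1/72 + 1/24) = 3.1396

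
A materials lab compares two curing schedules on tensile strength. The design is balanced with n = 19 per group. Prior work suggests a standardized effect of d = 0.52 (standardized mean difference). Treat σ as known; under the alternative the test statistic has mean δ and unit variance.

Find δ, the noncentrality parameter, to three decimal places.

δ = d·√(n/2) = 0.52 × √(19/2) = 1.6027

δ ≈ 1.603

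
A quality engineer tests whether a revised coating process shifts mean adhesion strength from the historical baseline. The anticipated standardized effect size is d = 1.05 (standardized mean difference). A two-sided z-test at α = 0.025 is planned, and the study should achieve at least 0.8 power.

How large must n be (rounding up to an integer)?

Set Φ(δ − 2.241) = 0.8; then δ − 2.241 = Φ⁻¹(0.8) = 0.842, giving δ = 3.083.
(Ignoring the negligible lower-tail rejection probability gives the usual closed-form inversion.)
δ = d·√n ⇒ n = (δ/d)² = (3.083 / 1.05)² = 8.62.
Rounding up, n = 9.

n = 9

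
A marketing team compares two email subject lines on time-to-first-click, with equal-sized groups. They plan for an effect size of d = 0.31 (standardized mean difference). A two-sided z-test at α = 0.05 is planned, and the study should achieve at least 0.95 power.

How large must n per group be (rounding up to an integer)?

Set Φ(δ − 1.960) = 0.95; then δ − 1.960 = Φ⁻¹(0.95) = 1.645, giving δ = 3.605.
(Ignoring the negligible lower-tail rejection probability gives the usual closed-form inversion.)
δ = d·√(n/2) ⇒ n = 2(δ/d)² = 2 × (3.605 / 0.31)² = 270.44.
Round up to the next whole unit.

n = 271 per group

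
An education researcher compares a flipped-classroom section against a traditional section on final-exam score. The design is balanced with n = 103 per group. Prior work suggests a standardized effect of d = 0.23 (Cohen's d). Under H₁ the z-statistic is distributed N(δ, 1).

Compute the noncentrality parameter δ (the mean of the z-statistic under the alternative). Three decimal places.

δ = d·√(n/2) = 0.23 × √(103/2) = 1.6506

δ ≈ 1.651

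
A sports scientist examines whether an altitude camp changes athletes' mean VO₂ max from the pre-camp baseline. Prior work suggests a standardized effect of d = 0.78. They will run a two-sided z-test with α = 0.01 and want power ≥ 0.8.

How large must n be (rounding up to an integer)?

For power 0.8 need Φ(δ − z_{0.005}) = 0.8, so δ = z_{0.005} + z_{0.20} = 2.576 + 0.842 = 3.417.
(The Φ(−δ − z_{α/2}) term is vanishingly small for δ > 0 and is dropped in the standard sample-size formula.)
δ = d·√n ⇒ n = (δ/d)² = (3.417 / 0.78)² = 19.20.
Round up to the next whole unit.

n = 20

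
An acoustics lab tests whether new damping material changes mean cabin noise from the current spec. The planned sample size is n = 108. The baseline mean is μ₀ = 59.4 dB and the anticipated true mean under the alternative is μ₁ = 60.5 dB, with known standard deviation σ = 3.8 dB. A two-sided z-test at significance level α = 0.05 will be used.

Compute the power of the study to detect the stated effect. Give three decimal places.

Standardized effect: d = |μ₁ − μ₀| / σ = |60.5 − 59.4| / 3.8 = 0.2895
Noncentrality parameter: δ = d·√n = 0.2895 × √108 = 3.0083
Critical value for a two-sided test at α = 0.05: z_{α/2} = 1.960.
Power = Φ(δ − 1.960) + Φ(−δ − 1.960) = Φ(1.048) + Φ(-4.968) = 0.8528 + 0.0000 = 0.8528.

Power ≈ 0.853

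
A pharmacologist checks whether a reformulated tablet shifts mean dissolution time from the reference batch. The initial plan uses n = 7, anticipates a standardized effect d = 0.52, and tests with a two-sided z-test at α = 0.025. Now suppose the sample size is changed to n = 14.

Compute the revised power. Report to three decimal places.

Power ≈ 0.384

With n = 14: δ = d·√n = 0.52 × √14 = 1.9457. Critical value z_{0.0125} = 2.241.
Revised power = Φ(δ − 2.241) + Φ(−δ − 2.241) = Φ(-0.296) + Φ(-4.187) = 0.3837 + 0.0000 = 0.3837.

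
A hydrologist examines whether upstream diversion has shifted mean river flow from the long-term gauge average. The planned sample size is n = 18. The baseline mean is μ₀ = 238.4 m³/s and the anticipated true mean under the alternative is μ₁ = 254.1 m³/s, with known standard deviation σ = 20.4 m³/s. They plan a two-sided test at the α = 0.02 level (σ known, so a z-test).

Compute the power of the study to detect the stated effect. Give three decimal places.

Standardized effect: d = |μ₁ − μ₀| / σ = |254.1 − 238.4| / 20.4 = 0.7696
Noncentrality parameter: δ = d·√n = 0.7696 × √18 = 3.2652
Critical value for a two-sided test at α = 0.02: z_{α/2} = 2.326.
Power = Φ(δ − 2.326) + Φ(−δ − 2.326) = Φ(0.939) + Φ(-5.592) = 0.8261 + 0.0000 = 0.8261.

Power ≈ 0.826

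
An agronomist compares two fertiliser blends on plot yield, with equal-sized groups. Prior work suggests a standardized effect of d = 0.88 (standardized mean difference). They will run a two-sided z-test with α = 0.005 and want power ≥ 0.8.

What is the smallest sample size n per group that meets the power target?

n = 35 per group

For power 0.8 need Φ(δ − z_{0.0025}) = 0.8, so δ = z_{0.0025} + z_{0.20} = 2.807 + 0.842 = 3.649.
(For δ > 0 the lower-tail rejection region contributes negligibly to power, so the one-term inversion is standard.)
δ = d·√(n/2) ⇒ n = 2(δ/d)² = 2 × (3.649 / 0.88)² = 34.38.
Rounding up, n = 35 per group.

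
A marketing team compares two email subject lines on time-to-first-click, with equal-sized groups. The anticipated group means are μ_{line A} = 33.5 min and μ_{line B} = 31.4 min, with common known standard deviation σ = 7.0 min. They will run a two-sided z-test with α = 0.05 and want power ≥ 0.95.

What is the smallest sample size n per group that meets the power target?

n = 289 per group

Standardized effect: d = |μ_{line A} − μ_{line B}| / σ = |33.5 − 31.4| / 7.0 = 0.3000
Set Φ(δ − 1.960) = 0.95; then δ − 1.960 = Φ⁻¹(0.95) = 1.645, giving δ = 3.605.
(The Φ(−δ − z_{α/2}) term is vanishingly small for δ > 0 and is dropped in the standard sample-size formula.)
δ = d·√(n/2) ⇒ n = 2(δ/d)² = 2 × (3.605 / 0.3000)² = 288.77.
Rounding up, n = 289 per group.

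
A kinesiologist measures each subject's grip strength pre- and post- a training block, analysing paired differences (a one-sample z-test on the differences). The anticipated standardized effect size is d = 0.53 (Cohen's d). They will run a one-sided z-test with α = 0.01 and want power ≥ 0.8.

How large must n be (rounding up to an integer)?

n = 36

Set Φ(δ − 2.326) = 0.8; then δ − 2.326 = Φ⁻¹(0.8) = 0.842, giving δ = 3.168.
δ = d·√n ⇒ n = (δ/d)² = (3.168 / 0.53)² = 35.73.
Rounding up, n = 36.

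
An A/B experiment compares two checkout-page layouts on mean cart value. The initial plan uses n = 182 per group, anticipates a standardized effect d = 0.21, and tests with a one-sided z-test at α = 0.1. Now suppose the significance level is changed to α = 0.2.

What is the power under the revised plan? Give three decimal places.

Power ≈ 0.877

δ = d·√(n/2) = 0.21 × √(182/2) = 2.0033 (unchanged). New critical value: z_{0.2} = 0.842.
Revised power = Φ(δ − 0.842) = Φ(1.162) = 0.8773.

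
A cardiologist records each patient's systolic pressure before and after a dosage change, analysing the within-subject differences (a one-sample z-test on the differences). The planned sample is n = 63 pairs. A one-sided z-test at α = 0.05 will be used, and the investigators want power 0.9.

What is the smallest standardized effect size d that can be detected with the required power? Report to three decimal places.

d ≈ 0.369

Required noncentrality: δ = z_{0.05} + z_{0.10} = 1.645 + 1.282 = 2.926.
δ = d·√n ⇒ d = δ/√n = 2.926/√63 = 0.3687.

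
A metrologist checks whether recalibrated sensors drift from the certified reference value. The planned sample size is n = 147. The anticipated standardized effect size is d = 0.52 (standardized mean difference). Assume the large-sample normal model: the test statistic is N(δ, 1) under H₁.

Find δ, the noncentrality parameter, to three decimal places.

The noncentrality parameter scales effect size by the design's sample-size factor: δ = d·√n = 0.52 × √147 = 6.3047

δ ≈ 6.305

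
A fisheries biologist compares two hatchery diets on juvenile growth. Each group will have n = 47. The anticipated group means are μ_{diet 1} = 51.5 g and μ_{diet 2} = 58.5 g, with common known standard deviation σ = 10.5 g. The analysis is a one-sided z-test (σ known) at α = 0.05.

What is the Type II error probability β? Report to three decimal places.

β ≈ 0.056

Standardized effect: d = |μ_{diet 1} − μ_{diet 2}| / σ = |51.5 − 58.5| / 10.5 = 0.6667
Noncentrality parameter: δ = d·√(n/2) = 0.6667 × √(47/2) = 3.2318
One-sided α = 0.05 → critical value z_{0.05} = 1.645.
Power = P(Z > 1.645 − δ) = Φ(1.587) = 0.9437.
Type II error: β = 1 − power = 1 − 0.9437 = 0.0563.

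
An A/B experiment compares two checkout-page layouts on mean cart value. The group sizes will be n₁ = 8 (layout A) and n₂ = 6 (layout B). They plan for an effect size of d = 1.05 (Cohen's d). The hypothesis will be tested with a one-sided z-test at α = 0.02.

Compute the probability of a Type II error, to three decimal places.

β ≈ 0.544

Noncentrality parameter: δ = d / √(1/n₁ + 1/n₂) = 1.05 / √(1/8 + 1/6) = 1.9442
One-sided α = 0.02 → critical value z_{0.02} = 2.054.
Power = P(Z > 2.054 − δ) = Φ(-0.110) = 0.4564.
Type II error: β = 1 − power = 1 − 0.4564 = 0.5436.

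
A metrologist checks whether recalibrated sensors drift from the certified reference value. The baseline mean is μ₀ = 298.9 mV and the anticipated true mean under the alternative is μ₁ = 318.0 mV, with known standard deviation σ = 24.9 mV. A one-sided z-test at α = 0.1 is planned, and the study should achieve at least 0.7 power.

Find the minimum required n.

Standardized effect: d = |μ₁ − μ₀| / σ = |318.0 − 298.9| / 24.9 = 0.7671
Set Φ(δ − 1.282) = 0.7; then δ − 1.282 = Φ⁻¹(0.7) = 0.524, giving δ = 1.806.
δ = d·√n ⇒ n = (δ/d)² = (1.806 / 0.7671)² = 5.54.
Round up to the next whole unit.

n = 6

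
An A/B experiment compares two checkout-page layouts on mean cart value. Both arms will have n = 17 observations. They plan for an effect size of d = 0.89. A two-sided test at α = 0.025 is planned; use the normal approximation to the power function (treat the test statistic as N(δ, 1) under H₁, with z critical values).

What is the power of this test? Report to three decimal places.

Noncentrality parameter: δ = d·√(n/2) = 0.89 × √(17/2) = 2.5948
Critical value for a two-sided test at α = 0.025: z_{α/2} = 2.241.
Power = Φ(δ − 2.241) + Φ(−δ − 2.241) = Φ(0.353) + Φ(-4.836) = 0.6381 + 0.0000 = 0.6381.

Power ≈ 0.638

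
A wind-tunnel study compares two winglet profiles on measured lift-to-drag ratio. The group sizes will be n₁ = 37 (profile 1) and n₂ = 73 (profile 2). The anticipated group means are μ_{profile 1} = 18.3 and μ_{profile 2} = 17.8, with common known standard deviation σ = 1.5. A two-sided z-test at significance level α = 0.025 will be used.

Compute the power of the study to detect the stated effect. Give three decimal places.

Standardized effect: d = |μ_{profile 1} − μ_{profile 2}| / σ = |18.3 − 17.8| / 1.5 = 0.3333
Noncentrality parameter: δ = d / √(1/n₁ + 1/n₂) = 0.3333 / √(1/37 + 1/73) = 1.6518
Critical value for a two-sided test at α = 0.025: z_{α/2} = 2.241.
Power = Φ(δ − 2.241) + Φ(−δ − 2.241) = Φ(-0.590) + Φ(-3.893) = 0.2777 + 0.0000 = 0.2778.

Power ≈ 0.278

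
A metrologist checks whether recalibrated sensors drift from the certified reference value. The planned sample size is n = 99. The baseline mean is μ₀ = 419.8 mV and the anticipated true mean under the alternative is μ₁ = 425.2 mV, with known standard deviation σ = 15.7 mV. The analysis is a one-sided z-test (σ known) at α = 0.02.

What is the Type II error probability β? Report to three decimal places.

β ≈ 0.086

Standardized effect: d = |μ₁ − μ₀| / σ = |425.2 − 419.8| / 15.7 = 0.3439
Noncentrality parameter: δ = d·√n = 0.3439 × √99 = 3.4222
One-sided α = 0.02 → critical value z_{0.02} = 2.054.
Power = Φ(δ − 2.054) = Φ(1.369) = 0.9144.
Type II error: β = 1 − power = 1 − 0.9144 = 0.0856.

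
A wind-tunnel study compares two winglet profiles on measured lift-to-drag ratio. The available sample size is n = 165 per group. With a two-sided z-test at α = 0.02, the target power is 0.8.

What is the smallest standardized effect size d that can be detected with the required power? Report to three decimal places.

d ≈ 0.349

Required noncentrality: δ = z_{0.01} + z_{0.20} = 2.326 + 0.842 = 3.168.
(The second rejection-region term Φ(−δ − z_{α/2}) is negligible and dropped.)
δ = d·√(n/2) ⇒ d = δ/√(n/2) = 3.168/√(165/2) = 0.3488.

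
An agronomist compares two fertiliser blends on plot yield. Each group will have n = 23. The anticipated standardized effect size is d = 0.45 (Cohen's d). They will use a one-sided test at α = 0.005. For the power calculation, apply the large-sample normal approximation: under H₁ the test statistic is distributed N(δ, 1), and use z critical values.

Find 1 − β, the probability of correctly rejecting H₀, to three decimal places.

Power ≈ 0.147

Noncentrality parameter: δ = d·√(n/2) = 0.45 × √(23/2) = 1.5260
Critical value for a one-sided test at α = 0.005: z_α = 2.576.
Power = Φ(δ − 2.576) = Φ(-1.050) = 0.1469.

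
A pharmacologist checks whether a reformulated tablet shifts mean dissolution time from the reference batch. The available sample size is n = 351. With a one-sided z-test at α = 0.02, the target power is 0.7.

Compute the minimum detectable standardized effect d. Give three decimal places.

d ≈ 0.138

Need Φ(δ − 2.054) = 0.7, so δ = 2.054 + 0.524 = 2.578.
δ = d·√n ⇒ d = δ/√n = 2.578/√351 = 0.1376.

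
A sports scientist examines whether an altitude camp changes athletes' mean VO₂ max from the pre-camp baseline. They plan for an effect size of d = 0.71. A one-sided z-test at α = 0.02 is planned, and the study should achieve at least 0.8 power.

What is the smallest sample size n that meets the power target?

For power 0.8 need Φ(δ − z_{0.02}) = 0.8, so δ = z_{0.02} + z_{0.20} = 2.054 + 0.842 = 2.895.
δ = d·√n ⇒ n = (δ/d)² = (2.895 / 0.71)² = 16.63.
Rounding up, n = 17.

n = 17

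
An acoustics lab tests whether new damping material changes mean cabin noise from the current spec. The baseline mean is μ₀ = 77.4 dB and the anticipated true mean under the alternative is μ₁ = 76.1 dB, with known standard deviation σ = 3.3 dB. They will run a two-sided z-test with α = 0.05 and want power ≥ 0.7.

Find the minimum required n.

n = 40

Standardized effect: d = |μ₁ − μ₀| / σ = |76.1 − 77.4| / 3.3 = 0.3939
Set Φ(δ − 1.960) = 0.7; then δ − 1.960 = Φ⁻¹(0.7) = 0.524, giving δ = 2.484.
(Ignoring the negligible lower-tail rejection probability gives the usual closed-form inversion.)
δ = d·√n ⇒ n = (δ/d)² = (2.484 / 0.3939)² = 39.77.
Round up to the next whole unit.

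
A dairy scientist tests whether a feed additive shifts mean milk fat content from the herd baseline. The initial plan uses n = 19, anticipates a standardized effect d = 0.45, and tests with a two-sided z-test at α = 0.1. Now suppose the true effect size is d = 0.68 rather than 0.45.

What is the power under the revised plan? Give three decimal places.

Power ≈ 0.906

With d = 0.68: δ = d·√n = 0.68 × √19 = 2.9641. Critical value z_{0.05} = 1.645.
Revised power = Φ(δ − 1.645) + Φ(−δ − 1.645) = Φ(1.319) + Φ(-4.609) = 0.9064 + 0.0000 = 0.9065.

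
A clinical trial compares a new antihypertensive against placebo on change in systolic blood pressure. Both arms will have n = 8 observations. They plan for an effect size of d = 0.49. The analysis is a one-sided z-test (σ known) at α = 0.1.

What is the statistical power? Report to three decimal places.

Noncentrality parameter: δ = d·√(n/2) = 0.49 × √(8/2) = 0.9800
Critical value for a one-sided test at α = 0.1: z_α = 1.282.
Power = P(Z > 1.282 − δ) = Φ(-0.302) = 0.3815.

Power ≈ 0.381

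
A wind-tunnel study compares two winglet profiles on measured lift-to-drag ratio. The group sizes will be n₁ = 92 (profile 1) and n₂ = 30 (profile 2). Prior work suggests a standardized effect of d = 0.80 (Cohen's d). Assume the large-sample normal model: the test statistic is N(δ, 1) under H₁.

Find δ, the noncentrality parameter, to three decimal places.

δ = d / √(1/n₁ + 1/n₂) = 0.80 / √(1/92 + 1/30) = 3.8051

δ ≈ 3.805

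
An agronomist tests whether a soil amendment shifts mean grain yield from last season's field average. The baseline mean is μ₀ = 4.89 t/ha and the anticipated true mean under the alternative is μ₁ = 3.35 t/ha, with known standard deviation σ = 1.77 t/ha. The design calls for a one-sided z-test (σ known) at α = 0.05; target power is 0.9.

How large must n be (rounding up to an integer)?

n = 12

Standardized effect: d = |μ₁ − μ₀| / σ = |3.35 − 4.89| / 1.77 = 0.8701
For power 0.9 need Φ(δ − z_{0.05}) = 0.9, so δ = z_{0.05} + z_{0.10} = 1.645 + 1.282 = 2.926.
δ = d·√n ⇒ n = (δ/d)² = (2.926 / 0.8701)² = 11.31.
Round up to the next whole unit.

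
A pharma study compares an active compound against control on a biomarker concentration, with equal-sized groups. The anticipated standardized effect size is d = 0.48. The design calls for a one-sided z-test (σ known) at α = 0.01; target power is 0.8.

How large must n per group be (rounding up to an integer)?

n = 88 per group

Set Φ(δ − 2.326) = 0.8; then δ − 2.326 = Φ⁻¹(0.8) = 0.842, giving δ = 3.168.
δ = d·√(n/2) ⇒ n = 2(δ/d)² = 2 × (3.168 / 0.48)² = 87.12.
Rounding up, n = 88 per group.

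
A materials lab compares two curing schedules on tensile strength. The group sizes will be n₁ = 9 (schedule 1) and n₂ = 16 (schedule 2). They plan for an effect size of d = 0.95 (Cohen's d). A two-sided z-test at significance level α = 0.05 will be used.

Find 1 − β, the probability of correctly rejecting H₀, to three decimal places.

Noncentrality parameter: δ = d / √(1/n₁ + 1/n₂) = 0.95 / √(1/9 + 1/16) = 2.2800
Critical value for a two-sided test at α = 0.05: z_{α/2} = 1.960.
Power = Φ(δ − 1.960) + Φ(−δ − 1.960) = Φ(0.320) + Φ(-4.240) = 0.6255 + 0.0000 = 0.6255.

Power ≈ 0.626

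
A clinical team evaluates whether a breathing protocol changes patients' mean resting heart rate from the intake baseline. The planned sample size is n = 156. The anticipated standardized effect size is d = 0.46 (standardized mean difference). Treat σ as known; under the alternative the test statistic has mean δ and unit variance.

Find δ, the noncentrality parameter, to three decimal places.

δ ≈ 5.745

δ = d·√n = 0.46 × √156 = 5.7454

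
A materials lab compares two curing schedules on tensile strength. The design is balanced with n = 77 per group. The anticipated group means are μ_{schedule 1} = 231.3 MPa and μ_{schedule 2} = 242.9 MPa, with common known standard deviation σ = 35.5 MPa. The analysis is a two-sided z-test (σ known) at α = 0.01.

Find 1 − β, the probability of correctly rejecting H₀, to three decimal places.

Standardized effect: d = |μ_{schedule 1} − μ_{schedule 2}| / σ = |231.3 − 242.9| / 35.5 = 0.3268
Noncentrality parameter: δ = d·√(n/2) = 0.3268 × √(77/2) = 2.0275
Two-sided α = 0.01 → critical value z_{0.005} = 2.576.
Power = Φ(δ − 2.576) + Φ(−δ − 2.576) = Φ(-0.548) + Φ(-4.603) = 0.2917 + 0.0000 = 0.2917.

Power ≈ 0.292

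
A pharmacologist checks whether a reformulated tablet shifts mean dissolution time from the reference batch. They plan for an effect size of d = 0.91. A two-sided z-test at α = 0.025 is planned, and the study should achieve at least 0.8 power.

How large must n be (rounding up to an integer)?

n = 12

Set Φ(δ − 2.241) = 0.8; then δ − 2.241 = Φ⁻¹(0.8) = 0.842, giving δ = 3.083.
(Ignoring the negligible lower-tail rejection probability gives the usual closed-form inversion.)
δ = d·√n ⇒ n = (δ/d)² = (3.083 / 0.91)² = 11.48.
Rounding up, n = 12.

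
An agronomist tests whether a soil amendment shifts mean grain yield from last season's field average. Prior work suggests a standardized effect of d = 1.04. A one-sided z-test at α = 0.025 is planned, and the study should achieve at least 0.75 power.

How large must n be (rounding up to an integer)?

n = 7

Set Φ(δ − 1.960) = 0.75; then δ − 1.960 = Φ⁻¹(0.75) = 0.674, giving δ = 2.634.
δ = d·√n ⇒ n = (δ/d)² = (2.634 / 1.04)² = 6.42.
Rounding up, n = 7.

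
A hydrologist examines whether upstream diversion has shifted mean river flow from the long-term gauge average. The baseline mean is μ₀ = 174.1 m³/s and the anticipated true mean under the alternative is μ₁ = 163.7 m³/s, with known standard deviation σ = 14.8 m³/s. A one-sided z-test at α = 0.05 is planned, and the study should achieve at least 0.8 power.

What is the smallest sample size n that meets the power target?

n = 13

Standardized effect: d = |μ₁ − μ₀| / σ = |163.7 − 174.1| / 14.8 = 0.7027
For power 0.8 need Φ(δ − z_{0.05}) = 0.8, so δ = z_{0.05} + z_{0.20} = 1.645 + 0.842 = 2.486.
δ = d·√n ⇒ n = (δ/d)² = (2.486 / 0.7027)² = 12.52.
Round up to the next whole unit.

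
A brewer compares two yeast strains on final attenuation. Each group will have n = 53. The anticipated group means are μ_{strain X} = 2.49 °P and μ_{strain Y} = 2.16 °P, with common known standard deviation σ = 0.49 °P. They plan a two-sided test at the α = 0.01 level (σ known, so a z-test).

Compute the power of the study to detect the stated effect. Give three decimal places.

Power ≈ 0.814

Standardized effect: d = |μ_{strain X} − μ_{strain Y}| / σ = |2.49 − 2.16| / 0.49 = 0.6735
Noncentrality parameter: δ = d·√(n/2) = 0.6735 × √(53/2) = 3.4669
Two-sided α = 0.01 → critical value z_{0.005} = 2.576.
Power = Φ(δ − 2.576) + Φ(−δ − 2.576) = Φ(0.891) + Φ(-6.043) = 0.8136 + 0.0000 = 0.8136.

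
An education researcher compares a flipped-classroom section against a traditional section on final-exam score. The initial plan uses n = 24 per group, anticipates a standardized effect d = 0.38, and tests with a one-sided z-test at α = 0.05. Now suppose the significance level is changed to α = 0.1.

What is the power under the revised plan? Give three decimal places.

Power ≈ 0.514

δ = d·√(n/2) = 0.38 × √(24/2) = 1.3164 (unchanged). New critical value: z_{0.1} = 1.282.
Revised power = Φ(δ − 1.282) = Φ(0.035) = 0.5139.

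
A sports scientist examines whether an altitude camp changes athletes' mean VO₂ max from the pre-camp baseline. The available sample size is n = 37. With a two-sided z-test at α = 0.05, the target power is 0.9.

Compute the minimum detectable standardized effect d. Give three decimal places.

Need Φ(δ − 1.960) = 0.9, so δ = 1.960 + 1.282 = 3.242.
(The second rejection-region term Φ(−δ − z_{α/2}) is negligible and dropped.)
δ = d·√n ⇒ d = δ/√n = 3.242/√37 = 0.5329.

d ≈ 0.533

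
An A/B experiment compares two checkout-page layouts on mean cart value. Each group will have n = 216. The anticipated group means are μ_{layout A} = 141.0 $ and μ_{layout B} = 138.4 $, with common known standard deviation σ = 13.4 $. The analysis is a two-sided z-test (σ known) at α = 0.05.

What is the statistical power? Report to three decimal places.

Standardized effect: d = |μ_{layout A} − μ_{layout B}| / σ = |141.0 − 138.4| / 13.4 = 0.1940
Noncentrality parameter: λ = d·√(n/2) = 0.1940 × √(216/2) = 2.0164
Two-sided α = 0.05 → critical value z_{0.025} = 1.960.
Power = Φ(λ − 1.960) + Φ(−λ − 1.960) = Φ(0.056) + Φ(-3.976) = 0.5225 + 0.0000 = 0.5225.

Power ≈ 0.523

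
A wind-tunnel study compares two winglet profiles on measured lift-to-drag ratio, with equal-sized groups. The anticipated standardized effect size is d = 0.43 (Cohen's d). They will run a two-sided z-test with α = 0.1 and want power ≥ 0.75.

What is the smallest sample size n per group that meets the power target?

Set Φ(δ − 1.645) = 0.75; then δ − 1.645 = Φ⁻¹(0.75) = 0.674, giving δ = 2.319.
(Ignoring the negligible lower-tail rejection probability gives the usual closed-form inversion.)
δ = d·√(n/2) ⇒ n = 2(δ/d)² = 2 × (2.319 / 0.43)² = 58.19.
Rounding up, n = 59 per group.

n = 59 per group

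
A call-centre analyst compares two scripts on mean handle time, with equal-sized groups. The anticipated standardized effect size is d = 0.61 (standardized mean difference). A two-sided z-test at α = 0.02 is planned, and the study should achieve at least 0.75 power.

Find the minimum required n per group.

Set Φ(δ − 2.326) = 0.75; then δ − 2.326 = Φ⁻¹(0.75) = 0.674, giving δ = 3.001.
(For δ > 0 the lower-tail rejection region contributes negligibly to power, so the one-term inversion is standard.)
δ = d·√(n/2) ⇒ n = 2(δ/d)² = 2 × (3.001 / 0.61)² = 48.40.
Round up to the next whole unit.

n = 49 per group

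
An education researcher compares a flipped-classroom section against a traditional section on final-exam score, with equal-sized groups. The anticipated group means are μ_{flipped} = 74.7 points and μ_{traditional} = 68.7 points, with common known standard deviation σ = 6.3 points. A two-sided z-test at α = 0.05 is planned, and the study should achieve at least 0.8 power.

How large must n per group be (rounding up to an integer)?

n = 18 per group

Standardized effect: d = |μ_{flipped} − μ_{traditional}| / σ = |74.7 − 68.7| / 6.3 = 0.9524
Set Φ(δ − 1.960) = 0.8; then δ − 1.960 = Φ⁻¹(0.8) = 0.842, giving δ = 2.802.
(The Φ(−δ − z_{α/2}) term is vanishingly small for δ > 0 and is dropped in the standard sample-size formula.)
δ = d·√(n/2) ⇒ n = 2(δ/d)² = 2 × (2.802 / 0.9524)² = 17.31.
Rounding up, n = 18 per group.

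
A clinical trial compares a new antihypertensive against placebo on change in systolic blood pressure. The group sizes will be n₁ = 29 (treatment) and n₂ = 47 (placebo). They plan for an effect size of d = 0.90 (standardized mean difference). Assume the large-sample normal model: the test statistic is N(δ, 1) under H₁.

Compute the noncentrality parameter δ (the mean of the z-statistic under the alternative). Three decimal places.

δ ≈ 3.811

The noncentrality parameter scales effect size by the design's sample-size factor: δ = d / √(1/n₁ + 1/n₂) = 0.90 / √(1/29 + 1/47) = 3.8114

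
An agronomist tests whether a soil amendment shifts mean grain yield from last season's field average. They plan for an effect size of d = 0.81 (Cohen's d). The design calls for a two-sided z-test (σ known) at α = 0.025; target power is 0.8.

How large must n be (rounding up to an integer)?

n = 15

For power 0.8 need Φ(δ − z_{0.0125}) = 0.8, so δ = z_{0.0125} + z_{0.20} = 2.241 + 0.842 = 3.083.
(For δ > 0 the lower-tail rejection region contributes negligibly to power, so the one-term inversion is standard.)
δ = d·√n ⇒ n = (δ/d)² = (3.083 / 0.81)² = 14.49.
Round up to the next whole unit.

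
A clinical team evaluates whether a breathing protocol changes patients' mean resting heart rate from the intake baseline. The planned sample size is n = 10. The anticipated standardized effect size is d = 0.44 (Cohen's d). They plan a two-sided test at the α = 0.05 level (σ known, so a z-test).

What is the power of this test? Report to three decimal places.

Noncentrality parameter: δ = d·√n = 0.44 × √10 = 1.3914
Critical value for a two-sided test at α = 0.05: z_{α/2} = 1.960.
Power = Φ(δ − 1.960) + Φ(−δ − 1.960) = Φ(-0.569) + Φ(-3.351) = 0.2848 + 0.0004 = 0.2852.

Power ≈ 0.285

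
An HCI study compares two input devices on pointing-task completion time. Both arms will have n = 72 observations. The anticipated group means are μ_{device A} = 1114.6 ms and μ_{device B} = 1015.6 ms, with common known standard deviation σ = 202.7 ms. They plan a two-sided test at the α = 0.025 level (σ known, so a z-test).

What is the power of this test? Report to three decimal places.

Standardized effect: d = |μ_{device A} − μ_{device B}| / σ = |1114.6 − 1015.6| / 202.7 = 0.4884
Noncentrality parameter: δ = d·√(n/2) = 0.4884 × √(72/2) = 2.9304
Two-sided α = 0.025 → critical value z_{0.0125} = 2.241.
Power = Φ(δ − 2.241) + Φ(−δ − 2.241) = Φ(0.689) + Φ(-5.172) = 0.7546 + 0.0000 = 0.7546.

Power ≈ 0.755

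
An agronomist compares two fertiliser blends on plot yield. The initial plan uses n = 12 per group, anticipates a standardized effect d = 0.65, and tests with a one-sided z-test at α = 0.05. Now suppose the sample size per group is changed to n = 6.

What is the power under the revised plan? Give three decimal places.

With n = 6 per group: δ = d·√(n/2) = 0.65 × √(6/2) = 1.1258. Critical value z_{0.05} = 1.645.
Revised power = P(Z > 1.645 − δ) = Φ(-0.519) = 0.3019.

Power ≈ 0.302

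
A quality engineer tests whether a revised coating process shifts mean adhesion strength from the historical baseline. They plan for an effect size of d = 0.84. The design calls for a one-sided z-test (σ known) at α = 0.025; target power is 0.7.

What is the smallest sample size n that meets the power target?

n = 9

For power 0.7 need Φ(δ − z_{0.025}) = 0.7, so δ = z_{0.025} + z_{0.30} = 1.960 + 0.524 = 2.484.
δ = d·√n ⇒ n = (δ/d)² = (2.484 / 0.84)² = 8.75.
Round up to the next whole unit.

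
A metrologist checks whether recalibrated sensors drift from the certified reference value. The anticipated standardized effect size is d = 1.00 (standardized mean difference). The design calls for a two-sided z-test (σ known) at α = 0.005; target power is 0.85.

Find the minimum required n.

For power 0.85 need Φ(δ − z_{0.0025}) = 0.85, so δ = z_{0.0025} + z_{0.15} = 2.807 + 1.036 = 3.843.
(For δ > 0 the lower-tail rejection region contributes negligibly to power, so the one-term inversion is standard.)
δ = d·√n ⇒ n = (δ/d)² = (3.843 / 1.00)² = 14.77.
Rounding up, n = 15.

n = 15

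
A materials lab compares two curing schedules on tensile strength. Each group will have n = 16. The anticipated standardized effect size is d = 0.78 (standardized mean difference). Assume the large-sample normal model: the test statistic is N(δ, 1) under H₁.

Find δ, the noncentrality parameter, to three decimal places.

δ ≈ 2.206

δ = d·√(n/2) = 0.78 × √(16/2) = 2.2062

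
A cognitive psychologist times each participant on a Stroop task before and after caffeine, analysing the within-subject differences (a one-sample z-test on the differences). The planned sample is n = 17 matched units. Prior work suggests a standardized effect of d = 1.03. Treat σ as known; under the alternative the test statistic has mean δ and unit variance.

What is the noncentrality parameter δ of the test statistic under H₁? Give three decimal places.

δ ≈ 4.247

The noncentrality parameter scales effect size by the design's sample-size factor: δ = d·√n = 1.03 × √17 = 4.2468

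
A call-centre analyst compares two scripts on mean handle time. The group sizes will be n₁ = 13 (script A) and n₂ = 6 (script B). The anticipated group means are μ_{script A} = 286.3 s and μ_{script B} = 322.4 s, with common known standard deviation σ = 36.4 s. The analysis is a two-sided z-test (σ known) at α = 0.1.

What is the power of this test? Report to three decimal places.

Standardized effect: d = |μ_{script A} − μ_{script B}| / σ = |286.3 − 322.4| / 36.4 = 0.9918
Noncentrality parameter: δ = d / √(1/n₁ + 1/n₂) = 0.9918 / √(1/13 + 1/6) = 2.0094
Critical value for a two-sided test at α = 0.1: z_{α/2} = 1.645.
Power = Φ(δ − 1.645) + Φ(−δ − 1.645) = Φ(0.365) + Φ(-3.654) = 0.6423 + 0.0001 = 0.6424.

Power ≈ 0.642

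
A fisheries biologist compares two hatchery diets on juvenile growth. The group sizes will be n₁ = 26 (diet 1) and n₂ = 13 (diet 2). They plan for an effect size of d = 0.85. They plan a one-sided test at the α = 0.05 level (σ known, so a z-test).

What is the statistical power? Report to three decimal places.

Power ≈ 0.804

Noncentrality parameter: δ = d / √(1/n₁ + 1/n₂) = 0.85 / √(1/26 + 1/13) = 2.5023
One-sided α = 0.05 → critical value z_{0.05} = 1.645.
Power = Φ(δ − 1.645) = Φ(0.857) = 0.8044.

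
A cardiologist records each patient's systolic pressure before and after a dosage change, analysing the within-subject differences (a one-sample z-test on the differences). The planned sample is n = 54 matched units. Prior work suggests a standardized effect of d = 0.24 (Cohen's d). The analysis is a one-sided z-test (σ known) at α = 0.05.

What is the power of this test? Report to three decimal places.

Noncentrality parameter: δ = d·√n = 0.24 × √54 = 1.7636
One-sided α = 0.05 → critical value z_{0.05} = 1.645.
Power = P(Z > 1.645 − δ) = Φ(0.119) = 0.5473.

Power ≈ 0.547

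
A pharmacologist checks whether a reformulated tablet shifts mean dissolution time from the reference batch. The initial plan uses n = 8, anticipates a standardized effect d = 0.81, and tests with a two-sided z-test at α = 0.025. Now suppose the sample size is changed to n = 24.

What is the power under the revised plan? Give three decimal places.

With n = 24: δ = d·√n = 0.81 × √24 = 3.9682. Critical value z_{0.0125} = 2.241.
Revised power = Φ(δ − 2.241) + Φ(−δ − 2.241) = Φ(1.727) + Φ(-6.210) = 0.9579 + 0.0000 = 0.9579.

Power ≈ 0.958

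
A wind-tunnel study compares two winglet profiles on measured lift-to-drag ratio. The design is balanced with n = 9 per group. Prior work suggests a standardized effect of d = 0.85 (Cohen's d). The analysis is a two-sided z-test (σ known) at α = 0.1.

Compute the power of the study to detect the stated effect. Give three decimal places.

Power ≈ 0.563

Noncentrality parameter: δ = d·√(n/2) = 0.85 × √(9/2) = 1.8031
Two-sided α = 0.1 → critical value z_{0.05} = 1.645.
Power = Φ(δ − 1.645) + Φ(−δ − 1.645) = Φ(0.158) + Φ(-3.448) = 0.5629 + 0.0003 = 0.5632.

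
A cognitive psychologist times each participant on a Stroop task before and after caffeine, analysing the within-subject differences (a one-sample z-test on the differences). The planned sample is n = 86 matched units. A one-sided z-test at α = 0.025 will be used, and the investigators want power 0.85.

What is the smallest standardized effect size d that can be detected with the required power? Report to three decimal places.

Need Φ(δ − 1.960) = 0.85, so δ = 1.960 + 1.036 = 2.996.
δ = d·√n ⇒ d = δ/√n = 2.996/√86 = 0.3231.

d ≈ 0.323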